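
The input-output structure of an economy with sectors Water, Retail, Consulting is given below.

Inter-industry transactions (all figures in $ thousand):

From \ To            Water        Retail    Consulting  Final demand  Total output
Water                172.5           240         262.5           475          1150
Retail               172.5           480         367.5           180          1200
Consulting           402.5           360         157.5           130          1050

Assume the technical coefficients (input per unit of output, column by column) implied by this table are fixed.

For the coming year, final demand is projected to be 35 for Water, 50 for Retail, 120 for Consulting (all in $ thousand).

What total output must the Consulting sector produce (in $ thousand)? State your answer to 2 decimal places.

x_C = 359.11

Technical coefficients a_ij = z_ij / X_j:
  a_WW = 172.5/1150 = 0.15, a_RW = 172.5/1150 = 0.15, a_CW = 402.5/1150 = 0.35
  a_WR = 240/1200 = 0.20, a_RR = 480/1200 = 0.40, a_CR = 360/1200 = 0.30
  a_WC = 262.5/1050 = 0.25, a_RC = 367.5/1050 = 0.35, a_CC = 157.5/1050 = 0.15
I − A =
  [   0.85    -0.20    -0.25]
  [  -0.15     0.60    -0.35]
  [  -0.35    -0.30     0.85]
Cofactors of I−A, C_ij = (−1)^(i+j)·(minor ij) (rows/columns in the sector order above):
  C_11 = (0.60)(0.85) − (-0.35)(-0.30) = 0.4050
  C_12 = −[(-0.15)(0.85) − (-0.35)(-0.35)] = 0.2500
  C_13 = (-0.15)(-0.30) − (0.60)(-0.35) = 0.2550
  C_21 = −[(-0.20)(0.85) − (-0.25)(-0.30)] = 0.2450
  C_22 = (0.85)(0.85) − (-0.25)(-0.35) = 0.6350
  C_23 = −[(0.85)(-0.30) − (-0.20)(-0.35)] = 0.3250
  C_31 = (-0.20)(-0.35) − (-0.25)(0.60) = 0.2200
  C_32 = −[(0.85)(-0.35) − (-0.25)(-0.15)] = 0.3350
  C_33 = (0.85)(0.60) − (-0.20)(-0.15) = 0.4800
det(I−A) = Σ_j (I−A)_1j·C_1j = (0.85)(0.4050) + (-0.20)(0.2500) + (-0.25)(0.2550) = 0.2305
adj(I−A) = Cᵀ =
  [ 0.4050   0.2450   0.2200]
  [ 0.2500   0.6350   0.3350]
  [ 0.2550   0.3250   0.4800]
(I − A)⁻¹ = adj(I−A) / det(I−A) ≈
  [   1.7570     1.0629     0.9544]
  [   1.0846     2.7549     1.4534]
  [   1.1063     1.4100     2.0824]
x = (I − A)⁻¹ d = adj(I−A)·d / det(I−A), with det(I−A) = 0.2305:
  x_W = (0.4050·35 + 0.2450·50 + 0.2200·120) / 0.2305 = 52.825 / 0.2305 ≈ 229.18
  x_R = (0.2500·35 + 0.6350·50 + 0.3350·120) / 0.2305 = 80.70 / 0.2305 ≈ 350.11
  x_C = (0.2550·35 + 0.3250·50 + 0.4800·120) / 0.2305 = 82.775 / 0.2305 ≈ 359.11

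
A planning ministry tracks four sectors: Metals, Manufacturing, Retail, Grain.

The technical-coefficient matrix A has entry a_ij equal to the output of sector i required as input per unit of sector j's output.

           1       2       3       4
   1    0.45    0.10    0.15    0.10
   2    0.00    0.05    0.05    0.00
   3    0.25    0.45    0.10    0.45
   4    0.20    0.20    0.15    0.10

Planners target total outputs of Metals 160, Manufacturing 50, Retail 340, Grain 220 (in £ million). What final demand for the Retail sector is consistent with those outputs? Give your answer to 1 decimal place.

d_3 = 144.5

I − A =
  [   0.55    -0.10    -0.15    -0.10]
  [   0.00     0.95    -0.05     0.00]
  [  -0.25    -0.45     0.90    -0.45]
  [  -0.20    -0.20    -0.15     0.90]
d = (I − A) x:
  d_1 = (+0.55)·160 + (-0.10)·50 + (-0.15)·340 + (-0.10)·220 = 10.0
  d_2 = (+0.00)·160 + (+0.95)·50 + (-0.05)·340 + (+0.00)·220 = 30.5
  d_3 = (-0.25)·160 + (-0.45)·50 + (+0.90)·340 + (-0.45)·220 = 144.5
  d_4 = (-0.20)·160 + (-0.20)·50 + (-0.15)·340 + (+0.90)·220 = 105.0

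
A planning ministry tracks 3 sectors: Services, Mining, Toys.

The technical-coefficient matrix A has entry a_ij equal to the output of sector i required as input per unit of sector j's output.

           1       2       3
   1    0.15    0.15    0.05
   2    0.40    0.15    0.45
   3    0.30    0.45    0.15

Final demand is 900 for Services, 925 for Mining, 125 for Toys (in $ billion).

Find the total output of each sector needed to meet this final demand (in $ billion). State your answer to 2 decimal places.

x_1 = 1777.94, x_2 = 3244.27, x_3 = 2492.12

I − A =
  [   0.85    -0.15    -0.05]
  [  -0.40     0.85    -0.45]
  [  -0.30    -0.45     0.85]
Cofactors of I−A, C_ij = (−1)^(i+j)·(minor ij) (rows/columns in the sector order above):
  C_11 = (0.85)(0.85) − (-0.45)(-0.45) = 0.5200
  C_12 = −[(-0.40)(0.85) − (-0.45)(-0.30)] = 0.4750
  C_13 = (-0.40)(-0.45) − (0.85)(-0.30) = 0.4350
  C_21 = −[(-0.15)(0.85) − (-0.05)(-0.45)] = 0.1500
  C_22 = (0.85)(0.85) − (-0.05)(-0.30) = 0.7075
  C_23 = −[(0.85)(-0.45) − (-0.15)(-0.30)] = 0.4275
  C_31 = (-0.15)(-0.45) − (-0.05)(0.85) = 0.1100
  C_32 = −[(0.85)(-0.45) − (-0.05)(-0.40)] = 0.4025
  C_33 = (0.85)(0.85) − (-0.15)(-0.40) = 0.6625
det(I−A) = Σ_j (I−A)_1j·C_1j = (0.85)(0.5200) + (-0.15)(0.4750) + (-0.05)(0.4350) = 0.3490
adj(I−A) = Cᵀ =
  [ 0.5200   0.1500   0.1100]
  [ 0.4750   0.7075   0.4025]
  [ 0.4350   0.4275   0.6625]
(I − A)⁻¹ = adj(I−A) / det(I−A) ≈
  [   1.4900     0.4298     0.3152]
  [   1.3610     2.0272     1.1533]
  [   1.2464     1.2249     1.8983]
x = (I − A)⁻¹ d = adj(I−A)·d / det(I−A), with det(I−A) = 0.3490:
  x_1 = (0.5200·900 + 0.1500·925 + 0.1100·125) / 0.3490 = 620.50 / 0.3490 ≈ 1777.94
  x_2 = (0.4750·900 + 0.7075·925 + 0.4025·125) / 0.3490 = 1132.25 / 0.3490 ≈ 3244.27
  x_3 = (0.4350·900 + 0.4275·925 + 0.6625·125) / 0.3490 = 869.75 / 0.3490 ≈ 2492.12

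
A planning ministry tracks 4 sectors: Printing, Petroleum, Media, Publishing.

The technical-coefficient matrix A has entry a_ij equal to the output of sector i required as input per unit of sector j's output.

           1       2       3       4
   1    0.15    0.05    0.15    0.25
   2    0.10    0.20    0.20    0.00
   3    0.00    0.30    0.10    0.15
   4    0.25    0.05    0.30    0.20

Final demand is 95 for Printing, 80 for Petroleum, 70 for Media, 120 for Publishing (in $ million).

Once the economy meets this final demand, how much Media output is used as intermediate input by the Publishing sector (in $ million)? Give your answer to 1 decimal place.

z_34 = 46.3

I − A =
  [   0.85    -0.05    -0.15    -0.25]
  [  -0.10     0.80    -0.20     0.00]
  [   0.00    -0.30     0.90    -0.15]
  [  -0.25    -0.05    -0.30     0.80]
Compute the cofactors C_ij = (−1)^(i+j)·(3×3 minor ij) of I−A; the adjugate is their transpose:
adj(I−A) = Cᵀ =
  [ 0.490500   0.104625   0.166500   0.184500]
  [ 0.075000   0.511875   0.143000   0.050250]
  [ 0.054750   0.193500   0.488750   0.108750]
  [ 0.178500   0.137250   0.244250   0.552000]
det(I−A) = Σ_j (I−A)_1j·C_1j = (0.85)(0.490500) + (-0.05)(0.075000) + (-0.15)(0.054750) + (-0.25)(0.178500) = 0.3603375
(I − A)⁻¹ = adj(I−A) / det(I−A) ≈
  [   1.3612     0.2904     0.4621     0.5120]
  [   0.2081     1.4205     0.3969     0.1395]
  [   0.1519     0.5370     1.3564     0.3018]
  [   0.4954     0.3809     0.6778     1.5319]
First solve x = (I − A)⁻¹ d = adj(I−A)·d / det(I−A); in particular x_4 = (0.178500·95 + 0.137250·80 + 0.244250·70 + 0.552000·120) / 0.3603375 = 111.275 / 0.3603375 ≈ 308.808.
Intermediate flow from 3 to 4: z_34 = a_34 · x_4 = 0.15 × 111.275 / 0.3603375 = 16.69125 / 0.3603375 ≈ 46.3.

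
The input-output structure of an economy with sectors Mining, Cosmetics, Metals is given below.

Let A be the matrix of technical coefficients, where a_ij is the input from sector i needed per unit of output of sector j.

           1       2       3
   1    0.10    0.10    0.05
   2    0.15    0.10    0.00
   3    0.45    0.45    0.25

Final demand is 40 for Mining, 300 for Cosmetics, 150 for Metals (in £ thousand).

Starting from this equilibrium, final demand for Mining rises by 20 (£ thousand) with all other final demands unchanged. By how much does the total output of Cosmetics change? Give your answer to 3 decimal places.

Δx_2 = 3.929

I − A =
  [   0.90    -0.10    -0.05]
  [  -0.15     0.90     0.00]
  [  -0.45    -0.45     0.75]
Cofactors of I−A, C_ij = (−1)^(i+j)·(minor ij) (rows/columns in the sector order above):
  C_11 = (0.90)(0.75) − (0.00)(-0.45) = 0.6750
  C_12 = −[(-0.15)(0.75) − (0.00)(-0.45)] = 0.1125
  C_13 = (-0.15)(-0.45) − (0.90)(-0.45) = 0.4725
  C_21 = −[(-0.10)(0.75) − (-0.05)(-0.45)] = 0.0975
  C_22 = (0.90)(0.75) − (-0.05)(-0.45) = 0.6525
  C_23 = −[(0.90)(-0.45) − (-0.10)(-0.45)] = 0.4500
  C_31 = (-0.10)(0.00) − (-0.05)(0.90) = 0.0450
  C_32 = −[(0.90)(0.00) − (-0.05)(-0.15)] = 0.0075
  C_33 = (0.90)(0.90) − (-0.10)(-0.15) = 0.7950
det(I−A) = Σ_j (I−A)_1j·C_1j = (0.90)(0.6750) + (-0.10)(0.1125) + (-0.05)(0.4725) = 0.572625
adj(I−A) = Cᵀ =
  [ 0.6750   0.0975   0.0450]
  [ 0.1125   0.6525   0.0075]
  [ 0.4725   0.4500   0.7950]
(I − A)⁻¹ = adj(I−A) / det(I−A) ≈
  [   1.1788     0.1703     0.0786]
  [   0.1965     1.1395     0.0131]
  [   0.8251     0.7859     1.3883]
Δx = (I − A)⁻¹ Δd with Δd having +20 in the Mining component and 0 elsewhere.
So Δx_2 = L_21 · (+20), where L_21 = adj(I−A)_21 / det(I−A) = 0.1125 / 0.572625.
Δx_2 = 0.1125 × (+20) / 0.572625 = 2.25 / 0.572625 ≈ 3.929.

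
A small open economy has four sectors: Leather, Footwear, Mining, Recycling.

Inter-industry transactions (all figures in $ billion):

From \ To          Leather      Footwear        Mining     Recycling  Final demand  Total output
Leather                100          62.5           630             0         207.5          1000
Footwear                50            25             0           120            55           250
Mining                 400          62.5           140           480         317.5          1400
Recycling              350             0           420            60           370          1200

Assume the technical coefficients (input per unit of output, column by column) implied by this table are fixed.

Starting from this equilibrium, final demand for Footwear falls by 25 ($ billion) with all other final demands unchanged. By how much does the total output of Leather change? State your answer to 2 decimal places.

Δx_L = -20.84

Technical coefficients a_ij = z_ij / X_j:
  a_LL = 100/1000 = 0.10, a_FL = 50/1000 = 0.05, a_ML = 400/1000 = 0.40, a_RL = 350/1000 = 0.35
  a_LF = 62.5/250 = 0.25, a_FF = 25/250 = 0.10, a_MF = 62.5/250 = 0.25, a_RF = 0/250 = 0.00
  a_LM = 630/1400 = 0.45, a_FM = 0/1400 = 0.00, a_MM = 140/1400 = 0.10, a_RM = 420/1400 = 0.30
  a_LR = 0/1200 = 0.00, a_FR = 120/1200 = 0.10, a_MR = 480/1200 = 0.40, a_RR = 60/1200 = 0.05
I − A =
  [   0.90    -0.25    -0.45     0.00]
  [  -0.05     0.90     0.00    -0.10]
  [  -0.40    -0.25     0.90    -0.40]
  [  -0.35     0.00    -0.30     0.95]
Compute the cofactors C_ij = (−1)^(i+j)·(3×3 minor ij) of I−A; the adjugate is their transpose:
adj(I−A) = Cᵀ =
  [ 0.654000   0.290625   0.392250   0.195750]
  [ 0.080250   0.427500   0.064125   0.072000]
  [ 0.488625   0.343750   0.748875   0.351500]
  [ 0.395250   0.215625   0.381000   0.550125]
det(I−A) = Σ_j (I−A)_1j·C_1j = (0.90)(0.654000) + (-0.25)(0.080250) + (-0.45)(0.488625) + (0.00)(0.395250) = 0.34865625
(I − A)⁻¹ = adj(I−A) / det(I−A) ≈
  [   1.8758     0.8336     1.1250     0.5614]
  [   0.2302     1.2261     0.1839     0.2065]
  [   1.4015     0.9859     2.1479     1.0082]
  [   1.1336     0.6184     1.0928     1.5778]
Δx = (I − A)⁻¹ Δd with Δd having -25 in the Footwear component and 0 elsewhere.
So Δx_L = L_LF · (-25), where L_LF = adj(I−A)_LF / det(I−A) = 0.290625 / 0.34865625.
Δx_L = 0.290625 × (-25) / 0.34865625 = -7.265625 / 0.34865625 ≈ -20.84.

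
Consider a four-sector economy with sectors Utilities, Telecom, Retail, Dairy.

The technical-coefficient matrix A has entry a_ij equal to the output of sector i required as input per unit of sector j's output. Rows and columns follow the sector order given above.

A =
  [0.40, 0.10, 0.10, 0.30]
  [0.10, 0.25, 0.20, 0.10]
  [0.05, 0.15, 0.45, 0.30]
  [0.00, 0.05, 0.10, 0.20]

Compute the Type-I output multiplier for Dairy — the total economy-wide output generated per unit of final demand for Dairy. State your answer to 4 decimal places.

I − A =
  [   0.60    -0.10    -0.10    -0.30]
  [  -0.10     0.75    -0.20    -0.10]
  [  -0.05    -0.15     0.55    -0.30]
  [   0.00    -0.05    -0.10     0.80]
Compute the cofactors C_ij = (−1)^(i+j)·(3×3 minor ij) of I−A; the adjugate is their transpose:
adj(I−A) = Cᵀ =
  [ 0.27625   0.06725   0.10200   0.15025]
  [ 0.04950   0.24050   0.11300   0.09100]
  [ 0.04325   0.08575   0.34750   0.15725]
  [ 0.00850   0.02575   0.05050   0.21775]
det(I−A) = Σ_j (I−A)_1j·C_1j = (0.60)(0.27625) + (-0.10)(0.04950) + (-0.10)(0.04325) + (-0.30)(0.00850) = 0.153925
(I − A)⁻¹ = adj(I−A) / det(I−A) ≈
  [   1.79471     0.43690     0.66266     0.97612]
  [   0.32159     1.56245     0.73412     0.59120]
  [   0.28098     0.55709     2.25759     1.02160]
  [   0.05522     0.16729     0.32808     1.41465]
The output multiplier for sector j is the column-j sum of the Leontief inverse (I − A)⁻¹ = adj(I−A) / det(I−A).
Column 4 of adj(I−A): (0.15025, 0.09100, 0.15725, 0.21775); det(I−A) = 0.153925.
m_4 = (0.15025 + 0.09100 + 0.15725 + 0.21775) / 0.153925 = 0.61625 / 0.153925 ≈ 4.0036.

m_4 = 4.0036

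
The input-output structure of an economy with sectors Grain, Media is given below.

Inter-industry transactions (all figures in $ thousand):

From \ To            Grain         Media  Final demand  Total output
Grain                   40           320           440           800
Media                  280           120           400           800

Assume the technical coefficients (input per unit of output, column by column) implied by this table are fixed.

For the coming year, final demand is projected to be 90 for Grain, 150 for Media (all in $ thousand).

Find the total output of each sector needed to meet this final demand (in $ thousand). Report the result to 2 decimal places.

Technical coefficients a_ij = z_ij / X_j:
  a_11 = 40/800 = 0.05, a_21 = 280/800 = 0.35
  a_12 = 320/800 = 0.40, a_22 = 120/800 = 0.15
I − A =
  [   0.95    -0.40]
  [  -0.35     0.85]
det(I−A) = (0.95)(0.85) − (-0.40)(-0.35) = 0.6675
adj(I−A) = [[0.85, 0.40], [0.35, 0.95]]
(I − A)⁻¹ = adj(I−A) / det(I−A) ≈
  [   1.2734     0.5993]
  [   0.5243     1.4232]
x = (I − A)⁻¹ d = adj(I−A)·d / det(I−A), with det(I−A) = 0.6675:
  x_1 = (0.85·90 + 0.40·150) / 0.6675 = 136.50 / 0.6675 ≈ 204.49
  x_2 = (0.35·90 + 0.95·150) / 0.6675 = 174.00 / 0.6675 ≈ 260.67

x_1 = 204.49, x_2 = 260.67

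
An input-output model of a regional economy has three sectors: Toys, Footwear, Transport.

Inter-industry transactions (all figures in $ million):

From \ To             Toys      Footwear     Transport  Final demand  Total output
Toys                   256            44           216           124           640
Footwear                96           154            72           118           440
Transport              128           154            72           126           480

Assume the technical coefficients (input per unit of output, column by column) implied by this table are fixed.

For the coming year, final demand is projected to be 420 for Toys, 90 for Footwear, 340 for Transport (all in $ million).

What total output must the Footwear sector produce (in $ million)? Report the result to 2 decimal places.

x_2 = 779.22

Technical coefficients a_ij = z_ij / X_j:
  a_11 = 256/640 = 0.40, a_21 = 96/640 = 0.15, a_31 = 128/640 = 0.20
  a_12 = 44/440 = 0.10, a_22 = 154/440 = 0.35, a_32 = 154/440 = 0.35
  a_13 = 216/480 = 0.45, a_23 = 72/480 = 0.15, a_33 = 72/480 = 0.15
I − A =
  [   0.60    -0.10    -0.45]
  [  -0.15     0.65    -0.15]
  [  -0.20    -0.35     0.85]
Cofactors of I−A, C_ij = (−1)^(i+j)·(minor ij) (rows/columns in the sector order above):
  C_11 = (0.65)(0.85) − (-0.15)(-0.35) = 0.5000
  C_12 = −[(-0.15)(0.85) − (-0.15)(-0.20)] = 0.1575
  C_13 = (-0.15)(-0.35) − (0.65)(-0.20) = 0.1825
  C_21 = −[(-0.10)(0.85) − (-0.45)(-0.35)] = 0.2425
  C_22 = (0.60)(0.85) − (-0.45)(-0.20) = 0.4200
  C_23 = −[(0.60)(-0.35) − (-0.10)(-0.20)] = 0.2300
  C_31 = (-0.10)(-0.15) − (-0.45)(0.65) = 0.3075
  C_32 = −[(0.60)(-0.15) − (-0.45)(-0.15)] = 0.1575
  C_33 = (0.60)(0.65) − (-0.10)(-0.15) = 0.3750
det(I−A) = Σ_j (I−A)_1j·C_1j = (0.60)(0.5000) + (-0.10)(0.1575) + (-0.45)(0.1825) = 0.202125
adj(I−A) = Cᵀ =
  [ 0.5000   0.2425   0.3075]
  [ 0.1575   0.4200   0.1575]
  [ 0.1825   0.2300   0.3750]
(I − A)⁻¹ = adj(I−A) / det(I−A) ≈
  [   2.4737     1.1998     1.5213]
  [   0.7792     2.0779     0.7792]
  [   0.9029     1.1379     1.8553]
x = (I − A)⁻¹ d = adj(I−A)·d / det(I−A), with det(I−A) = 0.202125:
  x_1 = (0.5000·420 + 0.2425·90 + 0.3075·340) / 0.202125 = 336.375 / 0.202125 ≈ 1664.19
  x_2 = (0.1575·420 + 0.4200·90 + 0.1575·340) / 0.202125 = 157.50 / 0.202125 ≈ 779.22
  x_3 = (0.1825·420 + 0.2300·90 + 0.3750·340) / 0.202125 = 224.85 / 0.202125 ≈ 1112.43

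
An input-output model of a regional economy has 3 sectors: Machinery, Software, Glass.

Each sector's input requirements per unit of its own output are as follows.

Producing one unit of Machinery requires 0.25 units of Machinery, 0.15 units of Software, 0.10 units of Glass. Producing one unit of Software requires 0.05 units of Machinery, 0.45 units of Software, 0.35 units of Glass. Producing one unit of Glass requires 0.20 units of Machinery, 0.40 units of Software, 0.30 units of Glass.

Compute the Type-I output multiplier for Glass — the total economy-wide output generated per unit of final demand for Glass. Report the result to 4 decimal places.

I − A =
  [   0.75    -0.05    -0.20]
  [  -0.15     0.55    -0.40]
  [  -0.10    -0.35     0.70]
Cofactors of I−A, C_ij = (−1)^(i+j)·(minor ij) (rows/columns in the sector order above):
  C_11 = (0.55)(0.70) − (-0.40)(-0.35) = 0.2450
  C_12 = −[(-0.15)(0.70) − (-0.40)(-0.10)] = 0.1450
  C_13 = (-0.15)(-0.35) − (0.55)(-0.10) = 0.1075
  C_21 = −[(-0.05)(0.70) − (-0.20)(-0.35)] = 0.1050
  C_22 = (0.75)(0.70) − (-0.20)(-0.10) = 0.5050
  C_23 = −[(0.75)(-0.35) − (-0.05)(-0.10)] = 0.2675
  C_31 = (-0.05)(-0.40) − (-0.20)(0.55) = 0.1300
  C_32 = −[(0.75)(-0.40) − (-0.20)(-0.15)] = 0.3300
  C_33 = (0.75)(0.55) − (-0.05)(-0.15) = 0.4050
det(I−A) = Σ_j (I−A)_1j·C_1j = (0.75)(0.2450) + (-0.05)(0.1450) + (-0.20)(0.1075) = 0.1550
adj(I−A) = Cᵀ =
  [ 0.2450   0.1050   0.1300]
  [ 0.1450   0.5050   0.3300]
  [ 0.1075   0.2675   0.4050]
(I − A)⁻¹ = adj(I−A) / det(I−A) ≈
  [   1.58065     0.67742     0.83871]
  [   0.93548     3.25806     2.12903]
  [   0.69355     1.72581     2.61290]
The output multiplier for sector j is the column-j sum of the Leontief inverse (I − A)⁻¹ = adj(I−A) / det(I−A).
Column 3 of adj(I−A): (0.1300, 0.3300, 0.4050); det(I−A) = 0.1550.
m_3 = (0.1300 + 0.3300 + 0.4050) / 0.1550 = 0.865 / 0.1550 ≈ 5.5806.

m_3 = 5.5806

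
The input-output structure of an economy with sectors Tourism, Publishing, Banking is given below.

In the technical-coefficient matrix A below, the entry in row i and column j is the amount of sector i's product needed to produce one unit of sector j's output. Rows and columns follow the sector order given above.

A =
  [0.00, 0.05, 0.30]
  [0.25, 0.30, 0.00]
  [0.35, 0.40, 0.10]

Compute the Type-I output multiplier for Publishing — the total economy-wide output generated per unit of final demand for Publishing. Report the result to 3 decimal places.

m_P = 2.673

I − A =
  [   1.00    -0.05    -0.30]
  [  -0.25     0.70     0.00]
  [  -0.35    -0.40     0.90]
Cofactors of I−A, C_ij = (−1)^(i+j)·(minor ij) (rows/columns in the sector order above):
  C_11 = (0.70)(0.90) − (0.00)(-0.40) = 0.6300
  C_12 = −[(-0.25)(0.90) − (0.00)(-0.35)] = 0.2250
  C_13 = (-0.25)(-0.40) − (0.70)(-0.35) = 0.3450
  C_21 = −[(-0.05)(0.90) − (-0.30)(-0.40)] = 0.1650
  C_22 = (1.00)(0.90) − (-0.30)(-0.35) = 0.7950
  C_23 = −[(1.00)(-0.40) − (-0.05)(-0.35)] = 0.4175
  C_31 = (-0.05)(0.00) − (-0.30)(0.70) = 0.2100
  C_32 = −[(1.00)(0.00) − (-0.30)(-0.25)] = 0.0750
  C_33 = (1.00)(0.70) − (-0.05)(-0.25) = 0.6875
det(I−A) = Σ_j (I−A)_1j·C_1j = (1.00)(0.6300) + (-0.05)(0.2250) + (-0.30)(0.3450) = 0.51525
adj(I−A) = Cᵀ =
  [ 0.6300   0.1650   0.2100]
  [ 0.2250   0.7950   0.0750]
  [ 0.3450   0.4175   0.6875]
(I − A)⁻¹ = adj(I−A) / det(I−A) ≈
  [   1.2227     0.3202     0.4076]
  [   0.4367     1.5429     0.1456]
  [   0.6696     0.8103     1.3343]
The output multiplier for sector j is the column-j sum of the Leontief inverse (I − A)⁻¹ = adj(I−A) / det(I−A).
Column P of adj(I−A): (0.1650, 0.7950, 0.4175); det(I−A) = 0.51525.
m_P = (0.1650 + 0.7950 + 0.4175) / 0.51525 = 1.3775 / 0.51525 ≈ 2.673.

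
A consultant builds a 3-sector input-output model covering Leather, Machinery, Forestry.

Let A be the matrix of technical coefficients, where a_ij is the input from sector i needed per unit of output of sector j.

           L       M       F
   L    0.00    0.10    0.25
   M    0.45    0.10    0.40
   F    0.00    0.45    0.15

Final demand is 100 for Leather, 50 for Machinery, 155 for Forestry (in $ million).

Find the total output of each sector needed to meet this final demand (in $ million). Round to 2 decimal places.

x_L = 220.61, x_M = 322.88, x_F = 353.29

I − A =
  [   1.00    -0.10    -0.25]
  [  -0.45     0.90    -0.40]
  [   0.00    -0.45     0.85]
Cofactors of I−A, C_ij = (−1)^(i+j)·(minor ij) (rows/columns in the sector order above):
  C_11 = (0.90)(0.85) − (-0.40)(-0.45) = 0.5850
  C_12 = −[(-0.45)(0.85) − (-0.40)(0.00)] = 0.3825
  C_13 = (-0.45)(-0.45) − (0.90)(0.00) = 0.2025
  C_21 = −[(-0.10)(0.85) − (-0.25)(-0.45)] = 0.1975
  C_22 = (1.00)(0.85) − (-0.25)(0.00) = 0.8500
  C_23 = −[(1.00)(-0.45) − (-0.10)(0.00)] = 0.4500
  C_31 = (-0.10)(-0.40) − (-0.25)(0.90) = 0.2650
  C_32 = −[(1.00)(-0.40) − (-0.25)(-0.45)] = 0.5125
  C_33 = (1.00)(0.90) − (-0.10)(-0.45) = 0.8550
det(I−A) = Σ_j (I−A)_1j·C_1j = (1.00)(0.5850) + (-0.10)(0.3825) + (-0.25)(0.2025) = 0.496125
adj(I−A) = Cᵀ =
  [ 0.5850   0.1975   0.2650]
  [ 0.3825   0.8500   0.5125]
  [ 0.2025   0.4500   0.8550]
(I − A)⁻¹ = adj(I−A) / det(I−A) ≈
  [   1.1791     0.3981     0.5341]
  [   0.7710     1.7133     1.0330]
  [   0.4082     0.9070     1.7234]
x = (I − A)⁻¹ d = adj(I−A)·d / det(I−A), with det(I−A) = 0.496125:
  x_L = (0.5850·100 + 0.1975·50 + 0.2650·155) / 0.496125 = 109.45 / 0.496125 ≈ 220.61
  x_M = (0.3825·100 + 0.8500·50 + 0.5125·155) / 0.496125 = 160.1875 / 0.496125 ≈ 322.88
  x_F = (0.2025·100 + 0.4500·50 + 0.8550·155) / 0.496125 = 175.275 / 0.496125 ≈ 353.29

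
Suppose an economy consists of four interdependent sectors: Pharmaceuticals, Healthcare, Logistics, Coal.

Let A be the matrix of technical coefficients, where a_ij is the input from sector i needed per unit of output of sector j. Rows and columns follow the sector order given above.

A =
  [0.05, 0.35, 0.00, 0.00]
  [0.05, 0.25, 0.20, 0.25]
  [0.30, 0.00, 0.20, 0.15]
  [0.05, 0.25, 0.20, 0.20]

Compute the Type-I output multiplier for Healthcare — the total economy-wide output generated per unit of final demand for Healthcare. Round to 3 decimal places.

m_2 = 3.322

I − A =
  [   0.95    -0.35     0.00     0.00]
  [  -0.05     0.75    -0.20    -0.25]
  [  -0.30     0.00     0.80    -0.15]
  [  -0.05    -0.25    -0.20     0.80]
Compute the cofactors C_ij = (−1)^(i+j)·(3×3 minor ij) of I−A; the adjugate is their transpose:
adj(I−A) = Cᵀ =
  [ 0.40000   0.21350   0.07350   0.08050]
  [ 0.10500   0.57950   0.19950   0.21850]
  [ 0.16875   0.12225   0.49225   0.13050]
  [ 0.10000   0.22500   0.19000   0.53500]
det(I−A) = Σ_j (I−A)_1j·C_1j = (0.95)(0.40000) + (-0.35)(0.10500) + (0.00)(0.16875) + (0.00)(0.10000) = 0.34325
(I − A)⁻¹ = adj(I−A) / det(I−A) ≈
  [   1.1653     0.6220     0.2141     0.2345]
  [   0.3059     1.6883     0.5812     0.6366]
  [   0.4916     0.3562     1.4341     0.3802]
  [   0.2913     0.6555     0.5535     1.5586]
The output multiplier for sector j is the column-j sum of the Leontief inverse (I − A)⁻¹ = adj(I−A) / det(I−A).
Column 2 of adj(I−A): (0.21350, 0.57950, 0.12225, 0.22500); det(I−A) = 0.34325.
m_2 = (0.21350 + 0.57950 + 0.12225 + 0.22500) / 0.34325 = 1.14025 / 0.34325 ≈ 3.322.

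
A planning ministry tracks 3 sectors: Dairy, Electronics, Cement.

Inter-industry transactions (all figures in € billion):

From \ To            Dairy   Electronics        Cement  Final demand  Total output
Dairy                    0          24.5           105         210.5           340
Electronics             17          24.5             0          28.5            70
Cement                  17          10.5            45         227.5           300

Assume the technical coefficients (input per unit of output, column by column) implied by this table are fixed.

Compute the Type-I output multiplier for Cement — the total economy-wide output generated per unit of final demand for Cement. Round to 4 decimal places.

Technical coefficients a_ij = z_ij / X_j:
  a_11 = 0/340 = 0.00, a_21 = 17/340 = 0.05, a_31 = 17/340 = 0.05
  a_12 = 24.5/70 = 0.35, a_22 = 24.5/70 = 0.35, a_32 = 10.5/70 = 0.15
  a_13 = 105/300 = 0.35, a_23 = 0/300 = 0.00, a_33 = 45/300 = 0.15
I − A =
  [   1.00    -0.35    -0.35]
  [  -0.05     0.65     0.00]
  [  -0.05    -0.15     0.85]
Cofactors of I−A, C_ij = (−1)^(i+j)·(minor ij) (rows/columns in the sector order above):
  C_11 = (0.65)(0.85) − (0.00)(-0.15) = 0.5525
  C_12 = −[(-0.05)(0.85) − (0.00)(-0.05)] = 0.0425
  C_13 = (-0.05)(-0.15) − (0.65)(-0.05) = 0.0400
  C_21 = −[(-0.35)(0.85) − (-0.35)(-0.15)] = 0.3500
  C_22 = (1.00)(0.85) − (-0.35)(-0.05) = 0.8325
  C_23 = −[(1.00)(-0.15) − (-0.35)(-0.05)] = 0.1675
  C_31 = (-0.35)(0.00) − (-0.35)(0.65) = 0.2275
  C_32 = −[(1.00)(0.00) − (-0.35)(-0.05)] = 0.0175
  C_33 = (1.00)(0.65) − (-0.35)(-0.05) = 0.6325
det(I−A) = Σ_j (I−A)_1j·C_1j = (1.00)(0.5525) + (-0.35)(0.0425) + (-0.35)(0.0400) = 0.523625
adj(I−A) = Cᵀ =
  [ 0.5525   0.3500   0.2275]
  [ 0.0425   0.8325   0.0175]
  [ 0.0400   0.1675   0.6325]
(I − A)⁻¹ = adj(I−A) / det(I−A) ≈
  [   1.05514     0.66842     0.43447]
  [   0.08116     1.58988     0.03342]
  [   0.07639     0.31989     1.20793]
The output multiplier for sector j is the column-j sum of the Leontief inverse (I − A)⁻¹ = adj(I−A) / det(I−A).
Column 3 of adj(I−A): (0.2275, 0.0175, 0.6325); det(I−A) = 0.523625.
m_3 = (0.2275 + 0.0175 + 0.6325) / 0.523625 = 0.8775 / 0.523625 ≈ 1.6758.

m_3 = 1.6758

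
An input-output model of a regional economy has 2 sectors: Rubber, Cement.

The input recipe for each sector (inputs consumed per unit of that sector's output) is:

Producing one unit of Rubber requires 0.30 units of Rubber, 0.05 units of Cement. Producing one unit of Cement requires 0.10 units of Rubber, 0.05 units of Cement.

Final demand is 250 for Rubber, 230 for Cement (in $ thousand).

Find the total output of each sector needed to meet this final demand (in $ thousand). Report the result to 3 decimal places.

I − A =
  [   0.70    -0.10]
  [  -0.05     0.95]
det(I−A) = (0.70)(0.95) − (-0.10)(-0.05) = 0.6600
adj(I−A) = [[0.95, 0.10], [0.05, 0.70]]
(I − A)⁻¹ = adj(I−A) / det(I−A) ≈
  [   1.4394     0.1515]
  [   0.0758     1.0606]
x = (I − A)⁻¹ d = adj(I−A)·d / det(I−A), with det(I−A) = 0.6600:
  x_1 = (0.95·250 + 0.10·230) / 0.6600 = 260.50 / 0.6600 ≈ 394.697
  x_2 = (0.05·250 + 0.70·230) / 0.6600 = 173.50 / 0.6600 ≈ 262.879

x_1 = 394.697, x_2 = 262.879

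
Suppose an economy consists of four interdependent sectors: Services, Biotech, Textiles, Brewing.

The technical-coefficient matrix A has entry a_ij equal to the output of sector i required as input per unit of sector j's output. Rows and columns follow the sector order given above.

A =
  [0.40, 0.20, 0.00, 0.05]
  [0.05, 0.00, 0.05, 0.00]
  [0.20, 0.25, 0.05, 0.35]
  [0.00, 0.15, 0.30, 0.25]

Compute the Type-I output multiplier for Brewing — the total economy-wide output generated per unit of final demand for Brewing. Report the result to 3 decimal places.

m_4 = 2.404

I − A =
  [   0.60    -0.20     0.00    -0.05]
  [  -0.05     1.00    -0.05     0.00]
  [  -0.20    -0.25     0.95    -0.35]
  [   0.00    -0.15    -0.30     0.75]
Compute the cofactors C_ij = (−1)^(i+j)·(3×3 minor ij) of I−A; the adjugate is their transpose:
adj(I−A) = Cᵀ =
  [ 0.595500   0.132375   0.022875   0.050375]
  [ 0.037875   0.361500   0.023250   0.013375]
  [ 0.162000   0.175500   0.442125   0.217125]
  [ 0.072375   0.142500   0.181500   0.551000]
det(I−A) = Σ_j (I−A)_1j·C_1j = (0.60)(0.595500) + (-0.20)(0.037875) + (0.00)(0.162000) + (-0.05)(0.072375) = 0.34610625
(I − A)⁻¹ = adj(I−A) / det(I−A) ≈
  [   1.7206     0.3825     0.0661     0.1455]
  [   0.1094     1.0445     0.0672     0.0386]
  [   0.4681     0.5071     1.2774     0.6273]
  [   0.2091     0.4117     0.5244     1.5920]
The output multiplier for sector j is the column-j sum of the Leontief inverse (I − A)⁻¹ = adj(I−A) / det(I−A).
Column 4 of adj(I−A): (0.050375, 0.013375, 0.217125, 0.551000); det(I−A) = 0.34610625.
m_4 = (0.050375 + 0.013375 + 0.217125 + 0.551000) / 0.34610625 = 0.831875 / 0.34610625 ≈ 2.404.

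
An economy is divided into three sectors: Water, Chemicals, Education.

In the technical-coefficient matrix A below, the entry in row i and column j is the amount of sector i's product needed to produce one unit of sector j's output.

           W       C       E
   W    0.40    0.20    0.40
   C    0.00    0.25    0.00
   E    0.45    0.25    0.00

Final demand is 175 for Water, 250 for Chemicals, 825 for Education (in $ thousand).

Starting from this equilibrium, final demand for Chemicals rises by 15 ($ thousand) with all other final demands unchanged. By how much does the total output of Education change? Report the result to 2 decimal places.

Δx_E = 11.43

I − A =
  [   0.60    -0.20    -0.40]
  [   0.00     0.75     0.00]
  [  -0.45    -0.25     1.00]
Cofactors of I−A, C_ij = (−1)^(i+j)·(minor ij) (rows/columns in the sector order above):
  C_11 = (0.75)(1.00) − (0.00)(-0.25) = 0.7500
  C_12 = −[(0.00)(1.00) − (0.00)(-0.45)] = 0.0000
  C_13 = (0.00)(-0.25) − (0.75)(-0.45) = 0.3375
  C_21 = −[(-0.20)(1.00) − (-0.40)(-0.25)] = 0.3000
  C_22 = (0.60)(1.00) − (-0.40)(-0.45) = 0.4200
  C_23 = −[(0.60)(-0.25) − (-0.20)(-0.45)] = 0.2400
  C_31 = (-0.20)(0.00) − (-0.40)(0.75) = 0.3000
  C_32 = −[(0.60)(0.00) − (-0.40)(0.00)] = 0.0000
  C_33 = (0.60)(0.75) − (-0.20)(0.00) = 0.4500
det(I−A) = Σ_j (I−A)_1j·C_1j = (0.60)(0.7500) + (-0.20)(0.0000) + (-0.40)(0.3375) = 0.3150
adj(I−A) = Cᵀ =
  [ 0.7500   0.3000   0.3000]
  [ 0.0000   0.4200   0.0000]
  [ 0.3375   0.2400   0.4500]
(I − A)⁻¹ = adj(I−A) / det(I−A) ≈
  [   2.3810     0.9524     0.9524]
  [   0.0000     1.3333     0.0000]
  [   1.0714     0.7619     1.4286]
Δx = (I − A)⁻¹ Δd with Δd having +15 in the Chemicals component and 0 elsewhere.
So Δx_E = L_EC · (+15), where L_EC = adj(I−A)_EC / det(I−A) = 0.2400 / 0.3150.
Δx_E = 0.2400 × (+15) / 0.3150 = 3.60 / 0.3150 ≈ 11.43.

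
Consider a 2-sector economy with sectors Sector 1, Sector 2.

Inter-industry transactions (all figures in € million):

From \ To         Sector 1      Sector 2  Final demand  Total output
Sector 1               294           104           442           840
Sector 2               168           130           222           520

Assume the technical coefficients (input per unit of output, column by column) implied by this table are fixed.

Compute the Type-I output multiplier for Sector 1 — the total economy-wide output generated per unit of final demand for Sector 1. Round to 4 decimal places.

m_1 = 2.1229

Technical coefficients a_ij = z_ij / X_j:
  a_11 = 294/840 = 0.35, a_21 = 168/840 = 0.20
  a_12 = 104/520 = 0.20, a_22 = 130/520 = 0.25
I − A =
  [   0.65    -0.20]
  [  -0.20     0.75]
det(I−A) = (0.65)(0.75) − (-0.20)(-0.20) = 0.4475
adj(I−A) = [[0.75, 0.20], [0.20, 0.65]]
(I − A)⁻¹ = adj(I−A) / det(I−A) ≈
  [   1.67598     0.44693]
  [   0.44693     1.45251]
The output multiplier for sector j is the column-j sum of the Leontief inverse (I − A)⁻¹ = adj(I−A) / det(I−A).
Column 1 of adj(I−A): (0.75, 0.20); det(I−A) = 0.4475.
m_1 = (0.75 + 0.20) / 0.4475 = 0.95 / 0.4475 ≈ 2.1229.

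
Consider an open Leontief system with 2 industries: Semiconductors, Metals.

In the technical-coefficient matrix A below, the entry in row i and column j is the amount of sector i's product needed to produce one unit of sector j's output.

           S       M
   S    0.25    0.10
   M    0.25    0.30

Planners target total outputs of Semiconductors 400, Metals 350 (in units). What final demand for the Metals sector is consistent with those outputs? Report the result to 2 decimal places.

d_M = 145.00

I − A =
  [   0.75    -0.10]
  [  -0.25     0.70]
d = (I − A) x:
  d_S = (+0.75)·400 + (-0.10)·350 = 265.00
  d_M = (-0.25)·400 + (+0.70)·350 = 145.00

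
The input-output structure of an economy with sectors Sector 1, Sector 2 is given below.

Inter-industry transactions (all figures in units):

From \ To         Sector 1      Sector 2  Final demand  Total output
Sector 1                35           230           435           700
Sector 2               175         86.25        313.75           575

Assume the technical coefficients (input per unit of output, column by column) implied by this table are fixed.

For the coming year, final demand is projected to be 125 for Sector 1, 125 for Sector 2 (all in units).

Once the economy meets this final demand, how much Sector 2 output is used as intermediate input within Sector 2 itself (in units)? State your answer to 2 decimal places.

Technical coefficients a_ij = z_ij / X_j:
  a_11 = 35/700 = 0.05, a_21 = 175/700 = 0.25
  a_12 = 230/575 = 0.40, a_22 = 86.25/575 = 0.15
I − A =
  [   0.95    -0.40]
  [  -0.25     0.85]
det(I−A) = (0.95)(0.85) − (-0.40)(-0.25) = 0.7075
adj(I−A) = [[0.85, 0.40], [0.25, 0.95]]
(I − A)⁻¹ = adj(I−A) / det(I−A) ≈
  [   1.2014     0.5654]
  [   0.3534     1.3428]
First solve x = (I − A)⁻¹ d = adj(I−A)·d / det(I−A); in particular x_2 = (0.25·125 + 0.95·125) / 0.7075 = 150.00 / 0.7075 ≈ 212.0141.
Intermediate flow from 2 to 2: z_22 = a_22 · x_2 = 0.15 × 150.00 / 0.7075 = 22.50 / 0.7075 ≈ 31.80.

z_22 = 31.80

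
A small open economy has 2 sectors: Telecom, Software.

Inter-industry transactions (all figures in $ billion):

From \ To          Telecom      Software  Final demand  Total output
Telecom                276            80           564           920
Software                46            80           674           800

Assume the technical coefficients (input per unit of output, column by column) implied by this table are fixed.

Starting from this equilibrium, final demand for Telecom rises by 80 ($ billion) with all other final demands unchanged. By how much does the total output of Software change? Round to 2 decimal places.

Technical coefficients a_ij = z_ij / X_j:
  a_TT = 276/920 = 0.30, a_ST = 46/920 = 0.05
  a_TS = 80/800 = 0.10, a_SS = 80/800 = 0.10
I − A =
  [   0.70    -0.10]
  [  -0.05     0.90]
det(I−A) = (0.70)(0.90) − (-0.10)(-0.05) = 0.6250
adj(I−A) = [[0.90, 0.10], [0.05, 0.70]]
(I − A)⁻¹ = adj(I−A) / det(I−A) ≈
  [   1.4400     0.1600]
  [   0.0800     1.1200]
Δx = (I − A)⁻¹ Δd with Δd having +80 in the Telecom component and 0 elsewhere.
So Δx_S = L_ST · (+80), where L_ST = adj(I−A)_ST / det(I−A) = 0.05 / 0.6250.
Δx_S = 0.05 × (+80) / 0.6250 = 4.00 / 0.6250 = 6.40.

Δx_S = 6.40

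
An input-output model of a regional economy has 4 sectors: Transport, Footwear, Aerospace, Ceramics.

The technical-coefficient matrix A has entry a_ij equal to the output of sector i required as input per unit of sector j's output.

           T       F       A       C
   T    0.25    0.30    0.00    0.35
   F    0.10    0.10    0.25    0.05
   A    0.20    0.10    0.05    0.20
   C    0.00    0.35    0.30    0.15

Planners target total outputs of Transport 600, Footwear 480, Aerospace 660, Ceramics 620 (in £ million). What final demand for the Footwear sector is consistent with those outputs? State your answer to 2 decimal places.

I − A =
  [   0.75    -0.30     0.00    -0.35]
  [  -0.10     0.90    -0.25    -0.05]
  [  -0.20    -0.10     0.95    -0.20]
  [   0.00    -0.35    -0.30     0.85]
d = (I − A) x:
  d_T = (+0.75)·600 + (-0.30)·480 + (+0.00)·660 + (-0.35)·620 = 89.00
  d_F = (-0.10)·600 + (+0.90)·480 + (-0.25)·660 + (-0.05)·620 = 176.00
  d_A = (-0.20)·600 + (-0.10)·480 + (+0.95)·660 + (-0.20)·620 = 335.00
  d_C = (+0.00)·600 + (-0.35)·480 + (-0.30)·660 + (+0.85)·620 = 161.00

d_F = 176.00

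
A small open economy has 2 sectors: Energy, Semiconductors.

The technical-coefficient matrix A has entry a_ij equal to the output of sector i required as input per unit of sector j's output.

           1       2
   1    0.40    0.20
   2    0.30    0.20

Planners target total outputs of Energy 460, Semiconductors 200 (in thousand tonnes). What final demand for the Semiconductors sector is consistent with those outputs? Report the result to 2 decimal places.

d_2 = 22.00

I − A =
  [   0.60    -0.20]
  [  -0.30     0.80]
d = (I − A) x:
  d_1 = (+0.60)·460 + (-0.20)·200 = 236.00
  d_2 = (-0.30)·460 + (+0.80)·200 = 22.00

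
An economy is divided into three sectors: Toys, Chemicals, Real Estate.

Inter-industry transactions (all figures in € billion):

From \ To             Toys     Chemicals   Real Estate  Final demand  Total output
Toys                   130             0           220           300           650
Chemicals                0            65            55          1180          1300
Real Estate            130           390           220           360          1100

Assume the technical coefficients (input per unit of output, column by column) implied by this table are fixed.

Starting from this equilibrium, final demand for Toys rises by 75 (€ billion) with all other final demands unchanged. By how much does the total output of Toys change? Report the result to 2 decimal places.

Δx_T = 100.13

Technical coefficients a_ij = z_ij / X_j:
  a_TT = 130/650 = 0.20, a_CT = 0/650 = 0.00, a_RT = 130/650 = 0.20
  a_TC = 0/1300 = 0.00, a_CC = 65/1300 = 0.05, a_RC = 390/1300 = 0.30
  a_TR = 220/1100 = 0.20, a_CR = 55/1100 = 0.05, a_RR = 220/1100 = 0.20
I − A =
  [   0.80     0.00    -0.20]
  [   0.00     0.95    -0.05]
  [  -0.20    -0.30     0.80]
Cofactors of I−A, C_ij = (−1)^(i+j)·(minor ij) (rows/columns in the sector order above):
  C_11 = (0.95)(0.80) − (-0.05)(-0.30) = 0.7450
  C_12 = −[(0.00)(0.80) − (-0.05)(-0.20)] = 0.0100
  C_13 = (0.00)(-0.30) − (0.95)(-0.20) = 0.1900
  C_21 = −[(0.00)(0.80) − (-0.20)(-0.30)] = 0.0600
  C_22 = (0.80)(0.80) − (-0.20)(-0.20) = 0.6000
  C_23 = −[(0.80)(-0.30) − (0.00)(-0.20)] = 0.2400
  C_31 = (0.00)(-0.05) − (-0.20)(0.95) = 0.1900
  C_32 = −[(0.80)(-0.05) − (-0.20)(0.00)] = 0.0400
  C_33 = (0.80)(0.95) − (0.00)(0.00) = 0.7600
det(I−A) = Σ_j (I−A)_1j·C_1j = (0.80)(0.7450) + (0.00)(0.0100) + (-0.20)(0.1900) = 0.5580
adj(I−A) = Cᵀ =
  [ 0.7450   0.0600   0.1900]
  [ 0.0100   0.6000   0.0400]
  [ 0.1900   0.2400   0.7600]
(I − A)⁻¹ = adj(I−A) / det(I−A) ≈
  [   1.3351     0.1075     0.3405]
  [   0.0179     1.0753     0.0717]
  [   0.3405     0.4301     1.3620]
Δx = (I − A)⁻¹ Δd with Δd having +75 in the Toys component and 0 elsewhere.
So Δx_T = L_TT · (+75), where L_TT = adj(I−A)_TT / det(I−A) = 0.7450 / 0.5580.
Δx_T = 0.7450 × (+75) / 0.5580 = 55.875 / 0.5580 ≈ 100.13.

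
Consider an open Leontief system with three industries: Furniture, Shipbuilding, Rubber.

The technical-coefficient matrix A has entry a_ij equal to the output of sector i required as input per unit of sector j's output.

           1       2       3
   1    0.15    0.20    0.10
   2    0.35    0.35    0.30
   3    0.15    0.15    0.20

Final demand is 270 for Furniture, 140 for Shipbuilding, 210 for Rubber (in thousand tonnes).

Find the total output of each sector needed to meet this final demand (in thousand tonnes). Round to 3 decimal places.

x_1 = 552.896, x_2 = 746.718, x_3 = 506.178

I − A =
  [   0.85    -0.20    -0.10]
  [  -0.35     0.65    -0.30]
  [  -0.15    -0.15     0.80]
Cofactors of I−A, C_ij = (−1)^(i+j)·(minor ij) (rows/columns in the sector order above):
  C_11 = (0.65)(0.80) − (-0.30)(-0.15) = 0.4750
  C_12 = −[(-0.35)(0.80) − (-0.30)(-0.15)] = 0.3250
  C_13 = (-0.35)(-0.15) − (0.65)(-0.15) = 0.1500
  C_21 = −[(-0.20)(0.80) − (-0.10)(-0.15)] = 0.1750
  C_22 = (0.85)(0.80) − (-0.10)(-0.15) = 0.6650
  C_23 = −[(0.85)(-0.15) − (-0.20)(-0.15)] = 0.1575
  C_31 = (-0.20)(-0.30) − (-0.10)(0.65) = 0.1250
  C_32 = −[(0.85)(-0.30) − (-0.10)(-0.35)] = 0.2900
  C_33 = (0.85)(0.65) − (-0.20)(-0.35) = 0.4825
det(I−A) = Σ_j (I−A)_1j·C_1j = (0.85)(0.4750) + (-0.20)(0.3250) + (-0.10)(0.1500) = 0.32375
adj(I−A) = Cᵀ =
  [ 0.4750   0.1750   0.1250]
  [ 0.3250   0.6650   0.2900]
  [ 0.1500   0.1575   0.4825]
(I − A)⁻¹ = adj(I−A) / det(I−A) ≈
  [   1.4672     0.5405     0.3861]
  [   1.0039     2.0541     0.8958]
  [   0.4633     0.4865     1.4903]
x = (I − A)⁻¹ d = adj(I−A)·d / det(I−A), with det(I−A) = 0.32375:
  x_1 = (0.4750·270 + 0.1750·140 + 0.1250·210) / 0.32375 = 179.00 / 0.32375 ≈ 552.896
  x_2 = (0.3250·270 + 0.6650·140 + 0.2900·210) / 0.32375 = 241.75 / 0.32375 ≈ 746.718
  x_3 = (0.1500·270 + 0.1575·140 + 0.4825·210) / 0.32375 = 163.875 / 0.32375 ≈ 506.178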